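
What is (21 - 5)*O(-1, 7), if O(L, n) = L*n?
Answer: -112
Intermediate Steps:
(21 - 5)*O(-1, 7) = (21 - 5)*(-1*7) = 16*(-7) = -112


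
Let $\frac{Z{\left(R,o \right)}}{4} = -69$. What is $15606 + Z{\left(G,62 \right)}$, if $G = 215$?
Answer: $15330$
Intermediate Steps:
$Z{\left(R,o \right)} = -276$ ($Z{\left(R,o \right)} = 4 \left(-69\right) = -276$)
$15606 + Z{\left(G,62 \right)} = 15606 - 276 = 15330$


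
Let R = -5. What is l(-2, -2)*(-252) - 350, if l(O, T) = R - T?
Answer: 406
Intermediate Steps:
l(O, T) = -5 - T
l(-2, -2)*(-252) - 350 = (-5 - 1*(-2))*(-252) - 350 = (-5 + 2)*(-252) - 350 = -3*(-252) - 350 = 756 - 350 = 406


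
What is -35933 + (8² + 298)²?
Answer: 95111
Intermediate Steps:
-35933 + (8² + 298)² = -35933 + (64 + 298)² = -35933 + 362² = -35933 + 131044 = 95111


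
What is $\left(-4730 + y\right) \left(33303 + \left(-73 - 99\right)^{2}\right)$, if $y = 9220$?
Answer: $282362630$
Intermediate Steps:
$\left(-4730 + y\right) \left(33303 + \left(-73 - 99\right)^{2}\right) = \left(-4730 + 9220\right) \left(33303 + \left(-73 - 99\right)^{2}\right) = 4490 \left(33303 + \left(-172\right)^{2}\right) = 4490 \left(33303 + 29584\right) = 4490 \cdot 62887 = 282362630$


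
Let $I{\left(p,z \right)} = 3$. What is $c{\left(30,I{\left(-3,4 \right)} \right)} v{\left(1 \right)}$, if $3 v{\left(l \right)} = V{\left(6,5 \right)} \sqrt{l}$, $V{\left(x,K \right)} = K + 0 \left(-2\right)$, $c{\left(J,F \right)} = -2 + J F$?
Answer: $\frac{440}{3} \approx 146.67$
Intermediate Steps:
$c{\left(J,F \right)} = -2 + F J$
$V{\left(x,K \right)} = K$ ($V{\left(x,K \right)} = K + 0 = K$)
$v{\left(l \right)} = \frac{5 \sqrt{l}}{3}$
$c{\left(30,I{\left(-3,4 \right)} \right)} v{\left(1 \right)} = \left(-2 + 3 \cdot 30\right) \frac{5 \sqrt{1}}{3} = \left(-2 + 90\right) \frac{5}{3} \cdot 1 = 88 \cdot \frac{5}{3} = \frac{440}{3}$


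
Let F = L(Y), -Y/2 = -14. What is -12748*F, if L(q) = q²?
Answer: -9994432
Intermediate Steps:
Y = 28 (Y = -2*(-14) = 28)
F = 784 (F = 28² = 784)
-12748*F = -12748*784 = -9994432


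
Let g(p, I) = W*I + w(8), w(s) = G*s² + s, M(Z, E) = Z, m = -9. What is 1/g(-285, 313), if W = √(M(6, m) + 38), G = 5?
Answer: -82/1050763 + 313*√11/2101526 ≈ 0.00041594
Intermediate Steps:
W = 2*√11 (W = √(6 + 38) = √44 = 2*√11 ≈ 6.6332)
w(s) = s + 5*s² (w(s) = 5*s² + s = s + 5*s²)
g(p, I) = 328 + 2*I*√11 (g(p, I) = (2*√11)*I + 8*(1 + 5*8) = 2*I*√11 + 8*(1 + 40) = 2*I*√11 + 8*41 = 2*I*√11 + 328 = 328 + 2*I*√11)
1/g(-285, 313) = 1/(328 + 2*313*√11) = 1/(328 + 626*√11)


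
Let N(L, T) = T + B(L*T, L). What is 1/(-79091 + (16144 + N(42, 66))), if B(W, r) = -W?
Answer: -1/65653 ≈ -1.5232e-5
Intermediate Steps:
N(L, T) = T - L*T
1/(-79091 + (16144 + N(42, 66))) = 1/(-79091 + (16144 + 66*(1 - 1*42))) = 1/(-79091 + (16144 + 66*(1 - 42))) = 1/(-79091 + (16144 + 66*(-41))) = 1/(-79091 + (16144 - 2706)) = 1/(-79091 + 13438) = 1/(-65653) = -1/65653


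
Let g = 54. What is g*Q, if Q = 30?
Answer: 1620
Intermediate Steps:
g*Q = 54*30 = 1620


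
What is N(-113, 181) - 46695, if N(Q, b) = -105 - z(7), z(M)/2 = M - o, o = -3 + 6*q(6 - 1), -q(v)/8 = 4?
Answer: -47204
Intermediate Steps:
q(v) = -32 (q(v) = -8*4 = -32)
o = -195 (o = -3 + 6*(-32) = -3 - 192 = -195)
z(M) = 390 + 2*M (z(M) = 2*(M - 1*(-195)) = 2*(M + 195) = 2*(195 + M) = 390 + 2*M)
N(Q, b) = -509 (N(Q, b) = -105 - (390 + 2*7) = -105 - (390 + 14) = -105 - 1*404 = -105 - 404 = -509)
N(-113, 181) - 46695 = -509 - 46695 = -47204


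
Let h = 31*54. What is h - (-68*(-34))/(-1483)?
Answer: 2484854/1483 ≈ 1675.6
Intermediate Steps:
h = 1674
h - (-68*(-34))/(-1483) = 1674 - (-68*(-34))/(-1483) = 1674 - 2312*(-1)/1483 = 1674 - 1*(-2312/1483) = 1674 + 2312/1483 = 2484854/1483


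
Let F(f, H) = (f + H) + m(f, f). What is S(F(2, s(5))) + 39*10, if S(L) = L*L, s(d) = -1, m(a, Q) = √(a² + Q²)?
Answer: 399 + 4*√2 ≈ 404.66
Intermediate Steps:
m(a, Q) = √(Q² + a²)
F(f, H) = H + f + √2*√(f²) (F(f, H) = (f + H) + √(f² + f²) = (H + f) + √(2*f²) = (H + f) + √2*√(f²) = H + f + √2*√(f²))
S(L) = L²
S(F(2, s(5))) + 39*10 = (-1 + 2 + √2*√(2²))² + 39*10 = (-1 + 2 + √2*√4)² + 390 = (-1 + 2 + √2*2)² + 390 = (-1 + 2 + 2*√2)² + 390 = (1 + 2*√2)² + 390 = 390 + (1 + 2*√2)²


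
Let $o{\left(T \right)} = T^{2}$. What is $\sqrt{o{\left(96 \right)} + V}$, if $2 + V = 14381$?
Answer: $11 \sqrt{195} \approx 153.61$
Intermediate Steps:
$V = 14379$ ($V = -2 + 14381 = 14379$)
$\sqrt{o{\left(96 \right)} + V} = \sqrt{96^{2} + 14379} = \sqrt{9216 + 14379} = \sqrt{23595} = 11 \sqrt{195}$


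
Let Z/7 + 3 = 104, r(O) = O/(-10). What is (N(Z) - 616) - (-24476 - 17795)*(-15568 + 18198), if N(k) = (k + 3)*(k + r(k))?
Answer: 111623887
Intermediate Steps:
r(O) = -O/10 (r(O) = O*(-⅒) = -O/10)
Z = 707 (Z = -21 + 7*104 = -21 + 728 = 707)
N(k) = 9*k*(3 + k)/10 (N(k) = (k + 3)*(k - k/10) = (3 + k)*(9*k/10) = 9*k*(3 + k)/10)
(N(Z) - 616) - (-24476 - 17795)*(-15568 + 18198) = ((9/10)*707*(3 + 707) - 616) - (-24476 - 17795)*(-15568 + 18198) = ((9/10)*707*710 - 616) - (-42271)*2630 = (451773 - 616) - 1*(-111172730) = 451157 + 111172730 = 111623887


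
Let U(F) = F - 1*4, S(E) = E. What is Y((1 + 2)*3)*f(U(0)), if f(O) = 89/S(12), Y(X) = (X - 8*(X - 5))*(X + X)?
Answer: -6141/2 ≈ -3070.5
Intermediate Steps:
Y(X) = 2*X*(40 - 7*X) (Y(X) = (X - 8*(-5 + X))*(2*X) = (X + (40 - 8*X))*(2*X) = (40 - 7*X)*(2*X) = 2*X*(40 - 7*X))
U(F) = -4 + F (U(F) = F - 4 = -4 + F)
f(O) = 89/12
Y((1 + 2)*3)*f(U(0)) = (2*((1 + 2)*3)*(40 - 7*(1 + 2)*3))*(89/12) = (2*(3*3)*(40 - 21*3))*(89/12) = (2*9*(40 - 7*9))*(89/12) = (2*9*(40 - 63))*(89/12) = (2*9*(-23))*(89/12) = -414*89/12 = -6141/2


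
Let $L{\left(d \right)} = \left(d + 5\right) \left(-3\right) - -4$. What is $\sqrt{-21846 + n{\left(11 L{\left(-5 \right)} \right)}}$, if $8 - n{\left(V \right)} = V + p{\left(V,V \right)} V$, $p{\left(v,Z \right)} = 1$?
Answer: $i \sqrt{21926} \approx 148.07 i$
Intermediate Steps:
$L{\left(d \right)} = -11 - 3 d$ ($L{\left(d \right)} = \left(5 + d\right) \left(-3\right) + 4 = \left(-15 - 3 d\right) + 4 = -11 - 3 d$)
$n{\left(V \right)} = 8 - 2 V$ ($n{\left(V \right)} = 8 - \left(V + 1 V\right) = 8 - \left(V + V\right) = 8 - 2 V$)
$\sqrt{-21846 + n{\left(11 L{\left(-5 \right)} \right)}} = \sqrt{-21846 + \left(8 - 2 \cdot 11 \left(-11 - -15\right)\right)} = \sqrt{-21846 + \left(8 - 2 \cdot 11 \left(-11 + 15\right)\right)} = \sqrt{-21846 + \left(8 - 2 \cdot 11 \cdot 4\right)} = \sqrt{-21846 + \left(8 - 88\right)} = \sqrt{-21846 - 80} = \sqrt{-21926} = i \sqrt{21926}$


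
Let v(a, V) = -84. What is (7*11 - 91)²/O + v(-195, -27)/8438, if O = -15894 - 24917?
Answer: -2540986/172181609 ≈ -0.014758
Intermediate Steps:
O = -40811
(7*11 - 91)²/O + v(-195, -27)/8438 = (7*11 - 91)²/(-40811) - 84/8438 = (77 - 91)²*(-1/40811) - 84*1/8438 = (-14)²*(-1/40811) - 42/4219 = 196*(-1/40811) - 42/4219 = -196/40811 - 42/4219 = -2540986/172181609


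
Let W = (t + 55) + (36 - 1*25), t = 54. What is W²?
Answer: 14400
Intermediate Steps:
W = 120 (W = (54 + 55) + (36 - 1*25) = 109 + (36 - 25) = 109 + 11 = 120)
W² = 120² = 14400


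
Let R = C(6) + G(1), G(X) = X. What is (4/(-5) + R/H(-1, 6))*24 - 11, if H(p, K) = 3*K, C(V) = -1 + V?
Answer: -111/5 ≈ -22.200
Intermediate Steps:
R = 6 (R = (-1 + 6) + 1 = 5 + 1 = 6)
(4/(-5) + R/H(-1, 6))*24 - 11 = (4/(-5) + 6/((3*6)))*24 - 11 = (4*(-⅕) + 6/18)*24 - 11 = (-⅘ + 6*(1/18))*24 - 11 = (-⅘ + ⅓)*24 - 11 = -7/15*24 - 11 = -56/5 - 11 = -111/5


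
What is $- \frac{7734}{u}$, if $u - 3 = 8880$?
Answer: $- \frac{2578}{2961} \approx -0.87065$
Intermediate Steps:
$u = 8883$ ($u = 3 + 8880 = 8883$)
$- \frac{7734}{u} = - \frac{7734}{8883} = \left(-7734\right) \frac{1}{8883} = - \frac{2578}{2961}$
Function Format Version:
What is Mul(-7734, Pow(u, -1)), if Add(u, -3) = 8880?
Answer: Rational(-2578, 2961) ≈ -0.87065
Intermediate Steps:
u = 8883 (u = Add(3, 8880) = 8883)
Mul(-7734, Pow(u, -1)) = Mul(-7734, Pow(8883, -1)) = Mul(-7734, Rational(1, 8883)) = Rational(-2578, 2961)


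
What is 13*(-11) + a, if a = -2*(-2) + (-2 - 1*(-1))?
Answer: -140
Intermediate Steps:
a = 3 (a = 4 + (-2 + 1) = 4 - 1 = 3)
13*(-11) + a = 13*(-11) + 3 = -143 + 3 = -140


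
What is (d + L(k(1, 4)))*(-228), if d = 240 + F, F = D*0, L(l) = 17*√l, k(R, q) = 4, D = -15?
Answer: -62472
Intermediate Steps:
F = 0 (F = -15*0 = 0)
d = 240 (d = 240 + 0 = 240)
(d + L(k(1, 4)))*(-228) = (240 + 17*√4)*(-228) = (240 + 17*2)*(-228) = (240 + 34)*(-228) = 274*(-228) = -62472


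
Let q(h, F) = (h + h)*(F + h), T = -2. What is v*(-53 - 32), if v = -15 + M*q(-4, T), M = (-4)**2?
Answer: -64005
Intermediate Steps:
q(h, F) = 2*h*(F + h) (q(h, F) = (2*h)*(F + h) = 2*h*(F + h))
M = 16
v = 753 (v = -15 + 16*(2*(-4)*(-2 - 4)) = -15 + 16*(2*(-4)*(-6)) = -15 + 16*48 = -15 + 768 = 753)
v*(-53 - 32) = 753*(-53 - 32) = 753*(-85) = -64005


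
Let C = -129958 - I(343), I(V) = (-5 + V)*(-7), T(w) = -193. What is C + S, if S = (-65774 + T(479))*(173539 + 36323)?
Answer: -13844094146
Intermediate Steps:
I(V) = 35 - 7*V
S = -13843966554 (S = (-65774 - 193)*(173539 + 36323) = -65967*209862 = -13843966554)
C = -127592 (C = -129958 - (35 - 7*343) = -129958 - (35 - 2401) = -129958 - 1*(-2366) = -129958 + 2366 = -127592)
C + S = -127592 - 13843966554 = -13844094146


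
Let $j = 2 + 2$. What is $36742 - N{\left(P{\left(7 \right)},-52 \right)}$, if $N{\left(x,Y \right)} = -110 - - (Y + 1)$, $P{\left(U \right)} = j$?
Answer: $36903$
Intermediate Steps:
$j = 4$
$P{\left(U \right)} = 4$
$N{\left(x,Y \right)} = -109 + Y$ ($N{\left(x,Y \right)} = -110 - - (1 + Y) = -110 - \left(-1 - Y\right) = -110 + \left(1 + Y\right) = -109 + Y$)
$36742 - N{\left(P{\left(7 \right)},-52 \right)} = 36742 - \left(-109 - 52\right) = 36742 - -161 = 36742 + 161 = 36903$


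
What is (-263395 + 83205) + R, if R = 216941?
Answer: 36751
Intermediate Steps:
(-263395 + 83205) + R = (-263395 + 83205) + 216941 = -180190 + 216941 = 36751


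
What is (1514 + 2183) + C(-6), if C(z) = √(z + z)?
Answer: 3697 + 2*I*√3 ≈ 3697.0 + 3.4641*I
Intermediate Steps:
C(z) = √2*√z (C(z) = √(2*z) = √2*√z)
(1514 + 2183) + C(-6) = (1514 + 2183) + √2*√(-6) = 3697 + √2*(I*√6) = 3697 + 2*I*√3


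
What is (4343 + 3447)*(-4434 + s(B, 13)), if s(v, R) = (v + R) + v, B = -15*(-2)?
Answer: -33972190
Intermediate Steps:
B = 30
s(v, R) = R + 2*v (s(v, R) = (R + v) + v = R + 2*v)
(4343 + 3447)*(-4434 + s(B, 13)) = (4343 + 3447)*(-4434 + (13 + 2*30)) = 7790*(-4434 + (13 + 60)) = 7790*(-4434 + 73) = 7790*(-4361) = -33972190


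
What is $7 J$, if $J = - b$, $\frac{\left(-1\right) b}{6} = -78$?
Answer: $-3276$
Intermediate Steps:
$b = 468$ ($b = \left(-6\right) \left(-78\right) = 468$)
$J = -468$ ($J = \left(-1\right) 468 = -468$)
$7 J = 7 \left(-468\right) = -3276$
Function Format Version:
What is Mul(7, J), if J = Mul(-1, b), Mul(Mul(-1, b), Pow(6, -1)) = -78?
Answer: -3276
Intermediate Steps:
b = 468 (b = Mul(-6, -78) = 468)
J = -468 (J = Mul(-1, 468) = -468)
Mul(7, J) = Mul(7, -468) = -3276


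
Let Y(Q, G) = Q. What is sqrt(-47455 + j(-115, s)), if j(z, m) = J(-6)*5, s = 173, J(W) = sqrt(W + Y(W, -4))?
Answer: sqrt(-47455 + 10*I*sqrt(3)) ≈ 0.0397 + 217.84*I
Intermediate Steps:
J(W) = sqrt(2)*sqrt(W) (J(W) = sqrt(W + W) = sqrt(2*W) = sqrt(2)*sqrt(W))
j(z, m) = 10*I*sqrt(3) (j(z, m) = (sqrt(2)*sqrt(-6))*5 = (sqrt(2)*(I*sqrt(6)))*5 = (2*I*sqrt(3))*5 = 10*I*sqrt(3))
sqrt(-47455 + j(-115, s)) = sqrt(-47455 + 10*I*sqrt(3))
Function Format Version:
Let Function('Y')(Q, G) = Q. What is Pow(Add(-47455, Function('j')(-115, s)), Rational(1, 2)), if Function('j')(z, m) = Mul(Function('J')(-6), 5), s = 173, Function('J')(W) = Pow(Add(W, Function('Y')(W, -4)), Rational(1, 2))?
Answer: Pow(Add(-47455, Mul(10, I, Pow(3, Rational(1, 2)))), Rational(1, 2)) ≈ Add(0.0397, Mul(217.84, I))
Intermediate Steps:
Function('J')(W) = Mul(Pow(2, Rational(1, 2)), Pow(W, Rational(1, 2))) (Function('J')(W) = Pow(Add(W, W), Rational(1, 2)) = Pow(Mul(2, W), Rational(1, 2)) = Mul(Pow(2, Rational(1, 2)), Pow(W, Rational(1, 2))))
Function('j')(z, m) = Mul(10, I, Pow(3, Rational(1, 2))) (Function('j')(z, m) = Mul(Mul(Pow(2, Rational(1, 2)), Pow(-6, Rational(1, 2))), 5) = Mul(Mul(Pow(2, Rational(1, 2)), Mul(I, Pow(6, Rational(1, 2)))), 5) = Mul(Mul(2, I, Pow(3, Rational(1, 2))), 5) = Mul(10, I, Pow(3, Rational(1, 2))))
Pow(Add(-47455, Function('j')(-115, s)), Rational(1, 2)) = Pow(Add(-47455, Mul(10, I, Pow(3, Rational(1, 2)))), Rational(1, 2))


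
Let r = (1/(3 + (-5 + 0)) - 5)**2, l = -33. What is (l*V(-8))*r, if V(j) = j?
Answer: 7986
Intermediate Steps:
r = 121/4 (r = (1/(3 - 5) - 5)**2 = (1/(-2) - 5)**2 = (-1/2 - 5)**2 = (-11/2)**2 = 121/4 ≈ 30.250)
(l*V(-8))*r = -33*(-8)*(121/4) = 264*(121/4) = 7986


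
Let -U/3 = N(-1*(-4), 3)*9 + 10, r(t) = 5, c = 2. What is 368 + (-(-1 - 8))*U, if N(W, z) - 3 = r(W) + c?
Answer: -2332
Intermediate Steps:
N(W, z) = 10 (N(W, z) = 3 + (5 + 2) = 3 + 7 = 10)
U = -300 (U = -3*(10*9 + 10) = -3*(90 + 10) = -3*100 = -300)
368 + (-(-1 - 8))*U = 368 - (-1 - 8)*(-300) = 368 - 1*(-9)*(-300) = 368 + 9*(-300) = 368 - 2700 = -2332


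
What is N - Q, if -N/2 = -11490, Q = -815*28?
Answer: 45800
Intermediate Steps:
Q = -22820
N = 22980 (N = -2*(-11490) = 22980)
N - Q = 22980 - 1*(-22820) = 22980 + 22820 = 45800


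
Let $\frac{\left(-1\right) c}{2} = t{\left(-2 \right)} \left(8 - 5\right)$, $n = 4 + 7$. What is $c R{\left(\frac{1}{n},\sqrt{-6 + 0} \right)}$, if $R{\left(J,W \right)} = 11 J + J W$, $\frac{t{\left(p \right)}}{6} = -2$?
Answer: $72 + \frac{72 i \sqrt{6}}{11} \approx 72.0 + 16.033 i$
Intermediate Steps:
$t{\left(p \right)} = -12$ ($t{\left(p \right)} = 6 \left(-2\right) = -12$)
$n = 11$
$c = 72$ ($c = - 2 \left(- 12 \left(8 - 5\right)\right) = - 2 \left(\left(-12\right) 3\right) = \left(-2\right) \left(-36\right) = 72$)
$c R{\left(\frac{1}{n},\sqrt{-6 + 0} \right)} = 72 \frac{11 + \sqrt{-6 + 0}}{11} = 72 \frac{11 + \sqrt{-6}}{11} = 72 \frac{11 + i \sqrt{6}}{11} = 72 \left(1 + \frac{i \sqrt{6}}{11}\right) = 72 + \frac{72 i \sqrt{6}}{11}$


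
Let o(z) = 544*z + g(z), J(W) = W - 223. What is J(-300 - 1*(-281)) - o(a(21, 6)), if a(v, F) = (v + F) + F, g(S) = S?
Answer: -18227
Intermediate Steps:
J(W) = -223 + W
a(v, F) = v + 2*F (a(v, F) = (F + v) + F = v + 2*F)
o(z) = 545*z (o(z) = 544*z + z = 545*z)
J(-300 - 1*(-281)) - o(a(21, 6)) = (-223 + (-300 - 1*(-281))) - 545*(21 + 2*6) = (-223 + (-300 + 281)) - 545*(21 + 12) = (-223 - 19) - 545*33 = -242 - 1*17985 = -242 - 17985 = -18227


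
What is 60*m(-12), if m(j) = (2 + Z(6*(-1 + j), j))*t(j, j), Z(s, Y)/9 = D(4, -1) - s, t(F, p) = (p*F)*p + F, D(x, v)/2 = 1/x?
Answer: -73967400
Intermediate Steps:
D(x, v) = 2/x
t(F, p) = F + F*p² (t(F, p) = (F*p)*p + F = F*p² + F = F + F*p²)
Z(s, Y) = 9/2 - 9*s (Z(s, Y) = 9*(2/4 - s) = 9*(2*(¼) - s) = 9*(½ - s) = 9/2 - 9*s)
m(j) = j*(1 + j²)*(121/2 - 54*j) (m(j) = (2 + (9/2 - 54*(-1 + j)))*(j*(1 + j²)) = (2 + (9/2 - 9*(-6 + 6*j)))*(j*(1 + j²)) = (2 + (9/2 + (54 - 54*j)))*(j*(1 + j²)) = (2 + (117/2 - 54*j))*(j*(1 + j²)) = (121/2 - 54*j)*(j*(1 + j²)) = j*(1 + j²)*(121/2 - 54*j))
60*m(-12) = 60*((½)*(-12)*(1 + (-12)²)*(121 - 108*(-12))) = 60*((½)*(-12)*(1 + 144)*(121 + 1296)) = 60*((½)*(-12)*145*1417) = 60*(-1232790) = -73967400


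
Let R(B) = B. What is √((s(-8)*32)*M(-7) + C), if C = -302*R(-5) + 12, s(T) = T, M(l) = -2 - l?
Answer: 11*√2 ≈ 15.556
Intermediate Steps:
C = 1522 (C = -302*(-5) + 12 = 1510 + 12 = 1522)
√((s(-8)*32)*M(-7) + C) = √((-8*32)*(-2 - 1*(-7)) + 1522) = √(-256*(-2 + 7) + 1522) = √(-256*5 + 1522) = √(-1280 + 1522) = √242 = 11*√2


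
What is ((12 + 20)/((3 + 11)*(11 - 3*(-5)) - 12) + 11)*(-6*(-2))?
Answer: 1464/11 ≈ 133.09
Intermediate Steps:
((12 + 20)/((3 + 11)*(11 - 3*(-5)) - 12) + 11)*(-6*(-2)) = (32/(14*(11 + 15) - 12) + 11)*12 = (32/(14*26 - 12) + 11)*12 = (32/(364 - 12) + 11)*12 = (32/352 + 11)*12 = (32*(1/352) + 11)*12 = (1/11 + 11)*12 = (122/11)*12 = 1464/11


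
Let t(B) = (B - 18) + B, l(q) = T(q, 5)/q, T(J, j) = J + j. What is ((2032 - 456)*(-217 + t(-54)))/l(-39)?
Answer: -10541076/17 ≈ -6.2006e+5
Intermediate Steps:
l(q) = (5 + q)/q (l(q) = (q + 5)/q = (5 + q)/q)
t(B) = -18 + 2*B (t(B) = (-18 + B) + B = -18 + 2*B)
((2032 - 456)*(-217 + t(-54)))/l(-39) = ((2032 - 456)*(-217 + (-18 + 2*(-54))))/(((5 - 39)/(-39))) = (1576*(-217 + (-18 - 108)))/((-1/39*(-34))) = (1576*(-217 - 126))/(34/39) = (1576*(-343))*(39/34) = -540568*39/34 = -10541076/17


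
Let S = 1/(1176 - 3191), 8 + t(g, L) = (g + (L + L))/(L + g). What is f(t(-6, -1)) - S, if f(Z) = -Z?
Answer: 96727/14105 ≈ 6.8576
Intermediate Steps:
t(g, L) = -8 + (g + 2*L)/(L + g) (t(g, L) = -8 + (g + (L + L))/(L + g) = -8 + (g + 2*L)/(L + g))
S = -1/2015 (S = 1/(-2015) = -1/2015 ≈ -0.00049628)
f(t(-6, -1)) - S = -(-7*(-6) - 6*(-1))/(-1 - 6) - 1*(-1/2015) = -(42 + 6)/(-7) + 1/2015 = -(-1)*48/7 + 1/2015 = -1*(-48/7) + 1/2015 = 48/7 + 1/2015 = 96727/14105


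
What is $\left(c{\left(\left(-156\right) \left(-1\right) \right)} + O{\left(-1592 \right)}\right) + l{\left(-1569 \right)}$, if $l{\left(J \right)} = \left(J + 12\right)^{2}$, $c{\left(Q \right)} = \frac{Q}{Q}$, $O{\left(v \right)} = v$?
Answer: $2422658$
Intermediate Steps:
$c{\left(Q \right)} = 1$
$l{\left(J \right)} = \left(12 + J\right)^{2}$
$\left(c{\left(\left(-156\right) \left(-1\right) \right)} + O{\left(-1592 \right)}\right) + l{\left(-1569 \right)} = \left(1 - 1592\right) + \left(12 - 1569\right)^{2} = -1591 + \left(-1557\right)^{2} = -1591 + 2424249 = 2422658$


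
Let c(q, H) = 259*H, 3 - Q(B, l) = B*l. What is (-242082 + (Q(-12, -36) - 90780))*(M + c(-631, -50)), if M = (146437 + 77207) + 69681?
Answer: -93446464125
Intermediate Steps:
Q(B, l) = 3 - B*l
M = 293325 (M = 223644 + 69681 = 293325)
(-242082 + (Q(-12, -36) - 90780))*(M + c(-631, -50)) = (-242082 + ((3 - 1*(-12)*(-36)) - 90780))*(293325 + 259*(-50)) = (-242082 + ((3 - 432) - 90780))*(293325 - 12950) = (-242082 + (-429 - 90780))*280375 = (-242082 - 91209)*280375 = -333291*280375 = -93446464125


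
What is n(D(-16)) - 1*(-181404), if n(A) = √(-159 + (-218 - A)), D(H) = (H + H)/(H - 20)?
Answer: 181404 + I*√3401/3 ≈ 1.814e+5 + 19.439*I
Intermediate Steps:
D(H) = 2*H/(-20 + H) (D(H) = (2*H)/(-20 + H) = 2*H/(-20 + H))
n(A) = √(-377 - A)
n(D(-16)) - 1*(-181404) = √(-377 - 2*(-16)/(-20 - 16)) - 1*(-181404) = √(-377 - 2*(-16)/(-36)) + 181404 = √(-377 - 2*(-16)*(-1)/36) + 181404 = √(-377 - 1*8/9) + 181404 = √(-377 - 8/9) + 181404 = √(-3401/9) + 181404 = I*√3401/3 + 181404 = 181404 + I*√3401/3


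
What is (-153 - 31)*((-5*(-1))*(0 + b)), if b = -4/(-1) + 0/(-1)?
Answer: -3680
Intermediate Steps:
b = 4 (b = -4*(-1) + 0*(-1) = 4 + 0 = 4)
(-153 - 31)*((-5*(-1))*(0 + b)) = (-153 - 31)*((-5*(-1))*(0 + 4)) = -920*4 = -184*20 = -3680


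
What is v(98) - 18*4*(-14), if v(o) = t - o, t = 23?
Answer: 933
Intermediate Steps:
v(o) = 23 - o
v(98) - 18*4*(-14) = (23 - 1*98) - 18*4*(-14) = (23 - 98) - 72*(-14) = -75 + 1008 = 933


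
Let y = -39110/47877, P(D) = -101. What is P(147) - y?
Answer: -4796467/47877 ≈ -100.18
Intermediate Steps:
y = -39110/47877 (y = -39110*1/47877 = -39110/47877 ≈ -0.81688)
P(147) - y = -101 - 1*(-39110/47877) = -101 + 39110/47877 = -4796467/47877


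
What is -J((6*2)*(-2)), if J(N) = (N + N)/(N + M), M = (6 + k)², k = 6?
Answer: ⅖ ≈ 0.40000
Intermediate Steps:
M = 144 (M = (6 + 6)² = 12² = 144)
J(N) = 2*N/(144 + N) (J(N) = (N + N)/(N + 144) = (2*N)/(144 + N) = 2*N/(144 + N))
-J((6*2)*(-2)) = -2*(6*2)*(-2)/(144 + (6*2)*(-2)) = -2*12*(-2)/(144 + 12*(-2)) = -2*(-24)/(144 - 24) = -2*(-24)/120 = -1*(-⅖) = ⅖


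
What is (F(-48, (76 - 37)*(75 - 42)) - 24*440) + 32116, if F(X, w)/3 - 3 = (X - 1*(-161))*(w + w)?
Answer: 894151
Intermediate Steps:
F(X, w) = 9 + 6*w*(161 + X) (F(X, w) = 9 + 3*((X - 1*(-161))*(w + w)) = 9 + 3*((X + 161)*(2*w)) = 9 + 3*((161 + X)*(2*w)) = 9 + 3*(2*w*(161 + X)) = 9 + 6*w*(161 + X))
(F(-48, (76 - 37)*(75 - 42)) - 24*440) + 32116 = ((9 + 966*((76 - 37)*(75 - 42)) + 6*(-48)*((76 - 37)*(75 - 42))) - 24*440) + 32116 = ((9 + 966*(39*33) + 6*(-48)*(39*33)) - 10560) + 32116 = ((9 + 966*1287 + 6*(-48)*1287) - 10560) + 32116 = ((9 + 1243242 - 370656) - 10560) + 32116 = (872595 - 10560) + 32116 = 862035 + 32116 = 894151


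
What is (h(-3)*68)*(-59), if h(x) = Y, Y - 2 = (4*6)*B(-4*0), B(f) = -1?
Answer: 88264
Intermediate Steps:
Y = -22 (Y = 2 + (4*6)*(-1) = 2 + 24*(-1) = 2 - 24 = -22)
h(x) = -22
(h(-3)*68)*(-59) = -22*68*(-59) = -1496*(-59) = 88264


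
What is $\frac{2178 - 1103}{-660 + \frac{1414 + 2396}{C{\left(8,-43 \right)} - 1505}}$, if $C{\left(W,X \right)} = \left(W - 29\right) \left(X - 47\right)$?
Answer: $- \frac{82775}{50058} \approx -1.6536$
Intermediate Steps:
$C{\left(W,X \right)} = \left(-47 + X\right) \left(-29 + W\right)$ ($C{\left(W,X \right)} = \left(-29 + W\right) \left(-47 + X\right) = \left(-47 + X\right) \left(-29 + W\right)$)
$\frac{2178 - 1103}{-660 + \frac{1414 + 2396}{C{\left(8,-43 \right)} - 1505}} = \frac{2178 - 1103}{-660 + \frac{1414 + 2396}{\left(1363 - 376 - -1247 + 8 \left(-43\right)\right) - 1505}} = \frac{1075}{-660 + \frac{3810}{\left(1363 - 376 + 1247 - 344\right) - 1505}} = \frac{1075}{-660 + \frac{3810}{1890 - 1505}} = \frac{1075}{-660 + \frac{3810}{385}} = \frac{1075}{-660 + 3810 \cdot \frac{1}{385}} = \frac{1075}{-660 + \frac{762}{77}} = \frac{1075}{- \frac{50058}{77}} = 1075 \left(- \frac{77}{50058}\right) = - \frac{82775}{50058}$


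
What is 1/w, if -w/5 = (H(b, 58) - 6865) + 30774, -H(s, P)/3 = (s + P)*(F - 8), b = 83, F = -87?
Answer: -1/320470 ≈ -3.1204e-6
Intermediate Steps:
H(s, P) = 285*P + 285*s (H(s, P) = -3*(s + P)*(-87 - 8) = -3*(P + s)*(-95) = -3*(-95*P - 95*s) = 285*P + 285*s)
w = -320470 (w = -5*(((285*58 + 285*83) - 6865) + 30774) = -5*(((16530 + 23655) - 6865) + 30774) = -5*((40185 - 6865) + 30774) = -5*(33320 + 30774) = -5*64094 = -320470)
1/w = 1/(-320470) = -1/320470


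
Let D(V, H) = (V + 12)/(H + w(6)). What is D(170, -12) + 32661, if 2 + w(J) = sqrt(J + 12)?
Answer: 2905555/89 - 273*sqrt(2)/89 ≈ 32642.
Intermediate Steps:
w(J) = -2 + sqrt(12 + J) (w(J) = -2 + sqrt(J + 12) = -2 + sqrt(12 + J))
D(V, H) = (12 + V)/(-2 + H + 3*sqrt(2)) (D(V, H) = (V + 12)/(H + (-2 + sqrt(12 + 6))) = (12 + V)/(H + (-2 + sqrt(18))) = (12 + V)/(H + (-2 + 3*sqrt(2))) = (12 + V)/(-2 + H + 3*sqrt(2)))
D(170, -12) + 32661 = (12 + 170)/(-2 - 12 + 3*sqrt(2)) + 32661 = 182/(-14 + 3*sqrt(2)) + 32661 = 32661 + 182/(-14 + 3*sqrt(2))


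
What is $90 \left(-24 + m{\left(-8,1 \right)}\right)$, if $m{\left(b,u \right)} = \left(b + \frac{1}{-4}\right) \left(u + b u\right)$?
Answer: $\frac{6075}{2} \approx 3037.5$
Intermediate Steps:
$m{\left(b,u \right)} = \left(- \frac{1}{4} + b\right) \left(u + b u\right)$ ($m{\left(b,u \right)} = \left(b - \frac{1}{4}\right) \left(u + b u\right) = \left(- \frac{1}{4} + b\right) \left(u + b u\right)$)
$90 \left(-24 + m{\left(-8,1 \right)}\right) = 90 \left(-24 + \frac{1}{4} \cdot 1 \left(-1 + 3 \left(-8\right) + 4 \left(-8\right)^{2}\right)\right) = 90 \left(-24 + \frac{1}{4} \cdot 1 \left(-1 - 24 + 4 \cdot 64\right)\right) = 90 \left(-24 + \frac{1}{4} \cdot 1 \left(-1 - 24 + 256\right)\right) = 90 \left(-24 + \frac{1}{4} \cdot 1 \cdot 231\right) = 90 \left(-24 + \frac{231}{4}\right) = 90 \cdot \frac{135}{4} = \frac{6075}{2}$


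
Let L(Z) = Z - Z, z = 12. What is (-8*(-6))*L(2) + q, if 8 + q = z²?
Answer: 136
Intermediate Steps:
L(Z) = 0
q = 136 (q = -8 + 12² = -8 + 144 = 136)
(-8*(-6))*L(2) + q = -8*(-6)*0 + 136 = 48*0 + 136 = 0 + 136 = 136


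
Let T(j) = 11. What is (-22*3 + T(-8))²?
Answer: 3025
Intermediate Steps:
(-22*3 + T(-8))² = (-22*3 + 11)² = (-66 + 11)² = (-55)² = 3025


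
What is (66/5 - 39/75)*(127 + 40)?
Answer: 52939/25 ≈ 2117.6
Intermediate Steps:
(66/5 - 39/75)*(127 + 40) = (66*(⅕) - 39*1/75)*167 = (66/5 - 13/25)*167 = (317/25)*167 = 52939/25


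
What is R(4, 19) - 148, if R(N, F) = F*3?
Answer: -91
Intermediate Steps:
R(N, F) = 3*F
R(4, 19) - 148 = 3*19 - 148 = 57 - 148 = -91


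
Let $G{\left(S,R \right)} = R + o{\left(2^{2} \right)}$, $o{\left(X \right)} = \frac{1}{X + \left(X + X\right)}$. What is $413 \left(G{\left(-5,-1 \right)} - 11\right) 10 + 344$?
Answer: $- \frac{293231}{6} \approx -48872.0$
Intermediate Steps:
$o{\left(X \right)} = \frac{1}{3 X}$ ($o{\left(X \right)} = \frac{1}{X + 2 X} = \frac{1}{3 X}$)
$G{\left(S,R \right)} = \frac{1}{12} + R$ ($G{\left(S,R \right)} = R + \frac{1}{3 \cdot 2^{2}} = R + \frac{1}{3 \cdot 4} = R + \frac{1}{3} \cdot \frac{1}{4} = R + \frac{1}{12} = \frac{1}{12} + R$)
$413 \left(G{\left(-5,-1 \right)} - 11\right) 10 + 344 = 413 \left(\left(\frac{1}{12} - 1\right) - 11\right) 10 + 344 = 413 \left(- \frac{11}{12} - 11\right) 10 + 344 = 413 \left(\left(- \frac{143}{12}\right) 10\right) + 344 = 413 \left(- \frac{715}{6}\right) + 344 = - \frac{295295}{6} + 344 = - \frac{293231}{6}$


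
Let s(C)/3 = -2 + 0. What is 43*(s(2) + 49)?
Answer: 1849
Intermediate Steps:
s(C) = -6 (s(C) = 3*(-2 + 0) = 3*(-2) = -6)
43*(s(2) + 49) = 43*(-6 + 49) = 43*43 = 1849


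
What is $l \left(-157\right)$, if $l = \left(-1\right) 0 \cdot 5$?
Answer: $0$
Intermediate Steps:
$l = 0$ ($l = 0 \cdot 5 = 0$)
$l \left(-157\right) = 0 \left(-157\right) = 0$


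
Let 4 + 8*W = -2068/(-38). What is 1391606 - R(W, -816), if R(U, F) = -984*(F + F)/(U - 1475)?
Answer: 51818166938/37207 ≈ 1.3927e+6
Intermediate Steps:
W = 479/76 (W = -½ + (-2068/(-38))/8 = -½ + (-2068*(-1/38))/8 = -½ + (⅛)*(1034/19) = -½ + 517/76 = 479/76 ≈ 6.3026)
R(U, F) = -1968*F/(-1475 + U) (R(U, F) = -984*2*F/(-1475 + U) = -1968*F/(-1475 + U))
1391606 - R(W, -816) = 1391606 - (-1968)*(-816)/(-1475 + 479/76) = 1391606 - (-1968)*(-816)/(-111621/76) = 1391606 - (-1968)*(-816)*(-76)/111621 = 1391606 - 1*(-40682496/37207) = 1391606 + 40682496/37207 = 51818166938/37207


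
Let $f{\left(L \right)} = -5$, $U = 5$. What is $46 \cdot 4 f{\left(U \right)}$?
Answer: $-920$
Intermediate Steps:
$46 \cdot 4 f{\left(U \right)} = 46 \cdot 4 \left(-5\right) = 184 \left(-5\right) = -920$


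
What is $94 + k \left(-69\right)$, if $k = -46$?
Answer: $3268$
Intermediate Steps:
$94 + k \left(-69\right) = 94 - -3174 = 94 + 3174 = 3268$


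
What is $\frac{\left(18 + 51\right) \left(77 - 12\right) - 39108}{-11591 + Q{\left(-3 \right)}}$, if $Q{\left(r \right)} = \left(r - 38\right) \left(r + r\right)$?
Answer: $\frac{34623}{11345} \approx 3.0518$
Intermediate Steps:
$Q{\left(r \right)} = 2 r \left(-38 + r\right)$ ($Q{\left(r \right)} = \left(-38 + r\right) 2 r = 2 r \left(-38 + r\right)$)
$\frac{\left(18 + 51\right) \left(77 - 12\right) - 39108}{-11591 + Q{\left(-3 \right)}} = \frac{\left(18 + 51\right) \left(77 - 12\right) - 39108}{-11591 + 2 \left(-3\right) \left(-38 - 3\right)} = \frac{69 \cdot 65 - 39108}{-11591 + 2 \left(-3\right) \left(-41\right)} = \frac{4485 - 39108}{-11591 + 246} = - \frac{34623}{-11345} = \left(-34623\right) \left(- \frac{1}{11345}\right) = \frac{34623}{11345}$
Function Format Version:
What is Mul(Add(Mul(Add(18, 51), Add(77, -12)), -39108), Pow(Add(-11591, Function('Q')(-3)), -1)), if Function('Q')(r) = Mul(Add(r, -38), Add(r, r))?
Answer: Rational(34623, 11345) ≈ 3.0518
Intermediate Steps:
Function('Q')(r) = Mul(2, r, Add(-38, r)) (Function('Q')(r) = Mul(Add(-38, r), Mul(2, r)) = Mul(2, r, Add(-38, r)))
Mul(Add(Mul(Add(18, 51), Add(77, -12)), -39108), Pow(Add(-11591, Function('Q')(-3)), -1)) = Mul(Add(Mul(Add(18, 51), Add(77, -12)), -39108), Pow(Add(-11591, Mul(2, -3, Add(-38, -3))), -1)) = Mul(Add(Mul(69, 65), -39108), Pow(Add(-11591, Mul(2, -3, -41)), -1)) = Mul(Add(4485, -39108), Pow(Add(-11591, 246), -1)) = Mul(-34623, Pow(-11345, -1)) = Mul(-34623, Rational(-1, 11345)) = Rational(34623, 11345)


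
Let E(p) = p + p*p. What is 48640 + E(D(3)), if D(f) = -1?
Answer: 48640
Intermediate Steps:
E(p) = p + p²
48640 + E(D(3)) = 48640 - (1 - 1) = 48640 - 1*0 = 48640 + 0 = 48640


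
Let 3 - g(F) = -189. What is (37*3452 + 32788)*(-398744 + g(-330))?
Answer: -63972378624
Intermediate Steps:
g(F) = 192 (g(F) = 3 - 1*(-189) = 3 + 189 = 192)
(37*3452 + 32788)*(-398744 + g(-330)) = (37*3452 + 32788)*(-398744 + 192) = (127724 + 32788)*(-398552) = 160512*(-398552) = -63972378624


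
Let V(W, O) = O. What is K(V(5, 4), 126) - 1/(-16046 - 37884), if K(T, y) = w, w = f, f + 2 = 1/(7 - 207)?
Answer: -2162573/1078600 ≈ -2.0050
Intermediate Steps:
f = -401/200 (f = -2 + 1/(7 - 207) = -2 + 1/(-200) = -2 - 1/200 = -401/200 ≈ -2.0050)
w = -401/200 ≈ -2.0050
K(T, y) = -401/200
K(V(5, 4), 126) - 1/(-16046 - 37884) = -401/200 - 1/(-16046 - 37884) = -401/200 - 1/(-53930) = -401/200 - 1*(-1/53930) = -401/200 + 1/53930 = -2162573/1078600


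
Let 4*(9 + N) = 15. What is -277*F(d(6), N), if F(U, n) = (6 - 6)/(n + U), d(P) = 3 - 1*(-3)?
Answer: 0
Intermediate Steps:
N = -21/4 (N = -9 + (¼)*15 = -9 + 15/4 = -21/4 ≈ -5.2500)
d(P) = 6 (d(P) = 3 + 3 = 6)
F(U, n) = 0 (F(U, n) = 0/(U + n) = 0)
-277*F(d(6), N) = -277*0 = 0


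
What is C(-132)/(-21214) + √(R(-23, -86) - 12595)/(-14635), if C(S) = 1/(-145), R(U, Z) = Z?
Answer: 1/3076030 - 3*I*√1409/14635 ≈ 3.2509e-7 - 0.0076946*I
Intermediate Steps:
C(S) = -1/145
C(-132)/(-21214) + √(R(-23, -86) - 12595)/(-14635) = -1/145/(-21214) + √(-86 - 12595)/(-14635) = -1/145*(-1/21214) + √(-12681)*(-1/14635) = 1/3076030 + (3*I*√1409)*(-1/14635) = 1/3076030 - 3*I*√1409/14635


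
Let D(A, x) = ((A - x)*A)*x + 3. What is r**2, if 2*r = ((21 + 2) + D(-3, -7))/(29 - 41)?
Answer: 3025/144 ≈ 21.007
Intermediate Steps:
D(A, x) = 3 + A*x*(A - x) (D(A, x) = (A*(A - x))*x + 3 = A*x*(A - x) + 3 = 3 + A*x*(A - x))
r = -55/12 (r = (((21 + 2) + (3 - 7*(-3)**2 - 1*(-3)*(-7)**2))/(29 - 41))/2 = ((23 + (3 - 7*9 - 1*(-3)*49))/(-12))/2 = ((23 + (3 - 63 + 147))*(-1/12))/2 = ((23 + 87)*(-1/12))/2 = (110*(-1/12))/2 = (1/2)*(-55/6) = -55/12 ≈ -4.5833)
r**2 = (-55/12)**2 = 3025/144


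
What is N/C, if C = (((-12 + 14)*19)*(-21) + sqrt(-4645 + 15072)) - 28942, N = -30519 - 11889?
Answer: 1261213920/884457173 + 42408*sqrt(10427)/884457173 ≈ 1.4309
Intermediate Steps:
N = -42408
C = -29740 + sqrt(10427) (C = ((2*19)*(-21) + sqrt(10427)) - 28942 = (38*(-21) + sqrt(10427)) - 28942 = (-798 + sqrt(10427)) - 28942 = -29740 + sqrt(10427) ≈ -29638.)
N/C = -42408/(-29740 + sqrt(10427))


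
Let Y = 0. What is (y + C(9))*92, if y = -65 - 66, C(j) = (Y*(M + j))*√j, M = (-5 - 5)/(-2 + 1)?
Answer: -12052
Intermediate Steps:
M = 10 (M = -10/(-1) = -10*(-1) = 10)
C(j) = 0 (C(j) = (0*(10 + j))*√j = 0*√j = 0)
y = -131
(y + C(9))*92 = (-131 + 0)*92 = -131*92 = -12052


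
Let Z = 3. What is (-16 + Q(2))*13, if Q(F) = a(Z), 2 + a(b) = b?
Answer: -195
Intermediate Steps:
a(b) = -2 + b
Q(F) = 1 (Q(F) = -2 + 3 = 1)
(-16 + Q(2))*13 = (-16 + 1)*13 = -15*13 = -195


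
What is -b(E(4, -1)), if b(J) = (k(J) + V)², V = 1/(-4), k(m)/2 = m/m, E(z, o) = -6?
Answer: -49/16 ≈ -3.0625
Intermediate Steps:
k(m) = 2 (k(m) = 2*(m/m) = 2*1 = 2)
V = -¼ (V = 1*(-¼) = -¼ ≈ -0.25000)
b(J) = 49/16 (b(J) = (2 - ¼)² = (7/4)² = 49/16)
-b(E(4, -1)) = -1*49/16 = -49/16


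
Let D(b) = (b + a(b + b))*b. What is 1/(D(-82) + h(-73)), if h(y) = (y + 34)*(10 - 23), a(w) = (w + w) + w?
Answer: 1/47575 ≈ 2.1019e-5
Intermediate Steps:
a(w) = 3*w (a(w) = 2*w + w = 3*w)
D(b) = 7*b**2 (D(b) = (b + 3*(b + b))*b = (b + 3*(2*b))*b = (b + 6*b)*b = (7*b)*b = 7*b**2)
h(y) = -442 - 13*y (h(y) = (34 + y)*(-13) = -442 - 13*y)
1/(D(-82) + h(-73)) = 1/(7*(-82)**2 + (-442 - 13*(-73))) = 1/(7*6724 + (-442 + 949)) = 1/(47068 + 507) = 1/47575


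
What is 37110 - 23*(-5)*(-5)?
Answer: 36535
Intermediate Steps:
37110 - 23*(-5)*(-5) = 37110 + 115*(-5) = 37110 - 575 = 36535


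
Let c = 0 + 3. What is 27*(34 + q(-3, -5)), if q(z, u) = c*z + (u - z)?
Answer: 621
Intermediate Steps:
c = 3
q(z, u) = u + 2*z (q(z, u) = 3*z + (u - z) = u + 2*z)
27*(34 + q(-3, -5)) = 27*(34 + (-5 + 2*(-3))) = 27*(34 + (-5 - 6)) = 27*(34 - 11) = 27*23 = 621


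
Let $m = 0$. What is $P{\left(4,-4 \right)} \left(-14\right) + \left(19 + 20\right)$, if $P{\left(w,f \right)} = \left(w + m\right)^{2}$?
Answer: $-185$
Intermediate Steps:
$P{\left(w,f \right)} = w^{2}$ ($P{\left(w,f \right)} = \left(w + 0\right)^{2} = w^{2}$)
$P{\left(4,-4 \right)} \left(-14\right) + \left(19 + 20\right) = 4^{2} \left(-14\right) + \left(19 + 20\right) = 16 \left(-14\right) + 39 = -224 + 39 = -185$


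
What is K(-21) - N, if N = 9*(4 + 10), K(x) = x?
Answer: -147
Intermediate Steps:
N = 126 (N = 9*14 = 126)
K(-21) - N = -21 - 1*126 = -21 - 126 = -147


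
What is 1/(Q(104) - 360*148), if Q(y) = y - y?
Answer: -1/53280 ≈ -1.8769e-5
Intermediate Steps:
Q(y) = 0
1/(Q(104) - 360*148) = 1/(0 - 360*148) = 1/(0 - 53280) = 1/(-53280) = -1/53280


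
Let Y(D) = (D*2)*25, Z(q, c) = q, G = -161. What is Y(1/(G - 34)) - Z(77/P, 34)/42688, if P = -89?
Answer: -37989317/148170048 ≈ -0.25639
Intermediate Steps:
Y(D) = 50*D (Y(D) = (2*D)*25 = 50*D)
Y(1/(G - 34)) - Z(77/P, 34)/42688 = 50/(-161 - 34) - 77/(-89)/42688 = 50/(-195) - 77*(-1/89)/42688 = 50*(-1/195) - (-77)/(89*42688) = -10/39 - 1*(-77/3799232) = -10/39 + 77/3799232 = -37989317/148170048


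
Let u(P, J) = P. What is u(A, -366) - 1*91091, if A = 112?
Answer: -90979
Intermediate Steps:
u(A, -366) - 1*91091 = 112 - 1*91091 = 112 - 91091 = -90979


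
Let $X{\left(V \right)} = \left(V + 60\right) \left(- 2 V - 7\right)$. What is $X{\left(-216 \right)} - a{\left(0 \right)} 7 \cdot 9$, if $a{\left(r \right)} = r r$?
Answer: $-66300$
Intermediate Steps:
$a{\left(r \right)} = r^{2}$
$X{\left(V \right)} = \left(-7 - 2 V\right) \left(60 + V\right)$ ($X{\left(V \right)} = \left(60 + V\right) \left(-7 - 2 V\right) = \left(-7 - 2 V\right) \left(60 + V\right)$)
$X{\left(-216 \right)} - a{\left(0 \right)} 7 \cdot 9 = \left(-420 - -27432 - 2 \left(-216\right)^{2}\right) - 0^{2} \cdot 7 \cdot 9 = \left(-420 + 27432 - 93312\right) - 0 \cdot 7 \cdot 9 = \left(-420 + 27432 - 93312\right) - 0 \cdot 9 = -66300 - 0 = -66300 + 0 = -66300$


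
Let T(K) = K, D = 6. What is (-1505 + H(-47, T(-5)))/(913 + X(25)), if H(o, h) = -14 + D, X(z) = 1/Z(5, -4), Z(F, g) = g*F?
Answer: -30260/18259 ≈ -1.6573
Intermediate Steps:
Z(F, g) = F*g
X(z) = -1/20 (X(z) = 1/(5*(-4)) = 1/(-20) = -1/20)
H(o, h) = -8 (H(o, h) = -14 + 6 = -8)
(-1505 + H(-47, T(-5)))/(913 + X(25)) = (-1505 - 8)/(913 - 1/20) = -1513/18259/20 = -1513*20/18259 = -30260/18259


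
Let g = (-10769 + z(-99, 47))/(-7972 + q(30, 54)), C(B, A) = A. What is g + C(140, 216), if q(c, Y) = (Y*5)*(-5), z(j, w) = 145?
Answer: 1012088/4661 ≈ 217.14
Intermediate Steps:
q(c, Y) = -25*Y (q(c, Y) = (5*Y)*(-5) = -25*Y)
g = 5312/4661 (g = (-10769 + 145)/(-7972 - 25*54) = -10624/(-7972 - 1350) = -10624/(-9322) = -10624*(-1/9322) = 5312/4661 ≈ 1.1397)
g + C(140, 216) = 5312/4661 + 216 = 1012088/4661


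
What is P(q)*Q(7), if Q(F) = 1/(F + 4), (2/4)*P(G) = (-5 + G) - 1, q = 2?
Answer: -8/11 ≈ -0.72727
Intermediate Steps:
P(G) = -12 + 2*G (P(G) = 2*((-5 + G) - 1) = 2*(-6 + G) = -12 + 2*G)
Q(F) = 1/(4 + F)
P(q)*Q(7) = (-12 + 2*2)/(4 + 7) = (-12 + 4)/11 = -8*1/11 = -8/11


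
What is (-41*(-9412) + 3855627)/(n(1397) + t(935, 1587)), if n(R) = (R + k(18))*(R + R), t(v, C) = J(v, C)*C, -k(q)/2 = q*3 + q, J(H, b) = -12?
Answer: 4241519/3481838 ≈ 1.2182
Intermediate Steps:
k(q) = -8*q (k(q) = -2*(q*3 + q) = -2*(3*q + q) = -8*q)
t(v, C) = -12*C
n(R) = 2*R*(-144 + R) (n(R) = (R - 8*18)*(R + R) = (R - 144)*(2*R) = (-144 + R)*(2*R) = 2*R*(-144 + R))
(-41*(-9412) + 3855627)/(n(1397) + t(935, 1587)) = (-41*(-9412) + 3855627)/(2*1397*(-144 + 1397) - 12*1587) = (385892 + 3855627)/(2*1397*1253 - 19044) = 4241519/(3500882 - 19044) = 4241519/3481838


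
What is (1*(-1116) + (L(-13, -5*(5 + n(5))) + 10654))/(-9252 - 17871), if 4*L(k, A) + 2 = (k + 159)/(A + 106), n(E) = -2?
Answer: -867949/2468193 ≈ -0.35165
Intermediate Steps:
L(k, A) = -1/2 + (159 + k)/(4*(106 + A)) (L(k, A) = -1/2 + ((k + 159)/(A + 106))/4 = -1/2 + ((159 + k)/(106 + A))/4 = -1/2 + (159 + k)/(4*(106 + A)))
(1*(-1116) + (L(-13, -5*(5 + n(5))) + 10654))/(-9252 - 17871) = (1*(-1116) + ((-53 - 13 - (-10)*(5 - 2))/(4*(106 - 5*(5 - 2))) + 10654))/(-9252 - 17871) = (-1116 + ((-53 - 13 - (-10)*3)/(4*(106 - 5*3)) + 10654))/(-27123) = (-1116 + ((-53 - 13 - 2*(-15))/(4*(106 - 15)) + 10654))*(-1/27123) = (-1116 + ((1/4)*(-53 - 13 + 30)/91 + 10654))*(-1/27123) = (-1116 + ((1/4)*(1/91)*(-36) + 10654))*(-1/27123) = (-1116 + (-9/91 + 10654))*(-1/27123) = (-1116 + 969505/91)*(-1/27123) = (867949/91)*(-1/27123) = -867949/2468193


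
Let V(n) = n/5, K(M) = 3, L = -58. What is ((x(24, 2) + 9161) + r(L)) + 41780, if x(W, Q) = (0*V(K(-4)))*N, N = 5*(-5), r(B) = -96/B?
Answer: 1477337/29 ≈ 50943.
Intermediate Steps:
N = -25
V(n) = n/5 (V(n) = n*(1/5) = n/5)
x(W, Q) = 0 (x(W, Q) = (0*((1/5)*3))*(-25) = (0*(3/5))*(-25) = 0*(-25) = 0)
((x(24, 2) + 9161) + r(L)) + 41780 = ((0 + 9161) - 96/(-58)) + 41780 = (9161 - 96*(-1/58)) + 41780 = (9161 + 48/29) + 41780 = 265717/29 + 41780 = 1477337/29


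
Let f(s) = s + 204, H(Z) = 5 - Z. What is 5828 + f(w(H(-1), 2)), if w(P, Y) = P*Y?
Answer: 6044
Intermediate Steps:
f(s) = 204 + s
5828 + f(w(H(-1), 2)) = 5828 + (204 + (5 - 1*(-1))*2) = 5828 + (204 + (5 + 1)*2) = 5828 + (204 + 6*2) = 5828 + (204 + 12) = 5828 + 216 = 6044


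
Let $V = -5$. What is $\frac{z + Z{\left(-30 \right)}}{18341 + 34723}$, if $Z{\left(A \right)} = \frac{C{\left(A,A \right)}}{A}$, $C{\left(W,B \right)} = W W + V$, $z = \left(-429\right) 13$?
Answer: $- \frac{33641}{318384} \approx -0.10566$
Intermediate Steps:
$z = -5577$
$C{\left(W,B \right)} = -5 + W^{2}$ ($C{\left(W,B \right)} = W W - 5 = W^{2} - 5 = -5 + W^{2}$)
$Z{\left(A \right)} = \frac{-5 + A^{2}}{A}$
$\frac{z + Z{\left(-30 \right)}}{18341 + 34723} = \frac{-5577 - \left(30 + \frac{5}{-30}\right)}{18341 + 34723} = \frac{-5577 - \frac{179}{6}}{53064} = \left(-5577 + \left(-30 + \frac{1}{6}\right)\right) \frac{1}{53064} = \left(-5577 - \frac{179}{6}\right) \frac{1}{53064} = \left(- \frac{33641}{6}\right) \frac{1}{53064} = - \frac{33641}{318384}$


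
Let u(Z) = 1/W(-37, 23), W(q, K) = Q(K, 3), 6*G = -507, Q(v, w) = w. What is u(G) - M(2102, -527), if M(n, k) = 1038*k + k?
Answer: 1642660/3 ≈ 5.4755e+5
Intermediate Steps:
M(n, k) = 1039*k
G = -169/2 (G = (1/6)*(-507) = -169/2 ≈ -84.500)
W(q, K) = 3
u(Z) = 1/3
u(G) - M(2102, -527) = 1/3 - 1039*(-527) = 1/3 - 1*(-547553) = 1/3 + 547553 = 1642660/3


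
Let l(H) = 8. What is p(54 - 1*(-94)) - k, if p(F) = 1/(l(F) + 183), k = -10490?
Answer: 2003591/191 ≈ 10490.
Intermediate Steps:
p(F) = 1/191 (p(F) = 1/(8 + 183) = 1/191)
p(54 - 1*(-94)) - k = 1/191 - 1*(-10490) = 1/191 + 10490 = 2003591/191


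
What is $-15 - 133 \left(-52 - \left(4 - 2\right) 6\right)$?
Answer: $8497$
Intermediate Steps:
$-15 - 133 \left(-52 - \left(4 - 2\right) 6\right) = -15 - 133 \left(-52 - 2 \cdot 6\right) = -15 - 133 \left(-52 - 12\right) = -15 - -8512 = -15 + 8512 = 8497$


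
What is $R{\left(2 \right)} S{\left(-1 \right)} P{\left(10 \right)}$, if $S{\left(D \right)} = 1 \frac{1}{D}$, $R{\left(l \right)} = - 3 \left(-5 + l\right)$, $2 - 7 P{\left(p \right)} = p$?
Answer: $\frac{72}{7} \approx 10.286$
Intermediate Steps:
$P{\left(p \right)} = \frac{2}{7} - \frac{p}{7}$
$R{\left(l \right)} = 15 - 3 l$
$S{\left(D \right)} = \frac{1}{D}$
$R{\left(2 \right)} S{\left(-1 \right)} P{\left(10 \right)} = \frac{15 - 6}{-1} \left(\frac{2}{7} - \frac{10}{7}\right) = \left(15 - 6\right) \left(-1\right) \left(\frac{2}{7} - \frac{10}{7}\right) = 9 \left(-1\right) \left(- \frac{8}{7}\right) = \left(-9\right) \left(- \frac{8}{7}\right) = \frac{72}{7}$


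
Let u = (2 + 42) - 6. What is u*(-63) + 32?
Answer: -2362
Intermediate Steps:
u = 38 (u = 44 - 6 = 38)
u*(-63) + 32 = 38*(-63) + 32 = -2394 + 32 = -2362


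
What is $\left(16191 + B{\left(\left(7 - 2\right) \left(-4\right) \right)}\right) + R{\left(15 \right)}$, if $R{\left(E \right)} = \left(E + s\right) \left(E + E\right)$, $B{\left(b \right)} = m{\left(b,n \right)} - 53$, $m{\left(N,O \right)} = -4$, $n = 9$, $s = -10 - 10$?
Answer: $15984$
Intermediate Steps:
$s = -20$
$B{\left(b \right)} = -57$ ($B{\left(b \right)} = -4 - 53 = -57$)
$R{\left(E \right)} = 2 E \left(-20 + E\right)$ ($R{\left(E \right)} = \left(E - 20\right) \left(E + E\right) = \left(-20 + E\right) 2 E = 2 E \left(-20 + E\right)$)
$\left(16191 + B{\left(\left(7 - 2\right) \left(-4\right) \right)}\right) + R{\left(15 \right)} = \left(16191 - 57\right) + 2 \cdot 15 \left(-20 + 15\right) = 16134 + 2 \cdot 15 \left(-5\right) = 16134 - 150 = 15984$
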